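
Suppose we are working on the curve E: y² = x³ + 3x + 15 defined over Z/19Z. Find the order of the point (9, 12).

2P: tangent at (9, 12): λ = (3·9² + 3)/(2·12) ≡ 18/5. 5⁻¹ ≡ 4 (mod 19), so λ ≡ 18·4 ≡ 15.
  x = λ² - 9 - 9 = 225 - 18 ≡ 17; y = λ·(9 - 17) - 12 ≡ 1. → (17, 1)
3P: (17, 1) + (9, 12). λ = (12 - 1)/(9 - 17) ≡ 11/11 mod 19. 11⁻¹ ≡ 7 (mod 19) since 11·7 = 77 ≡ 1, so λ ≡ 1.
  x = λ² - 17 - 9 = 1 - 26 ≡ 13; y = λ·(17 - 13) - 1 ≡ 3. → (13, 3)
4P: (13, 3) + (9, 12). λ = (12 - 3)/(9 - 13) ≡ 9/15 mod 19. 15⁻¹ ≡ 14 (mod 19), so λ ≡ 12.
  x = λ² - 13 - 9 = 144 - 22 ≡ 8; y = λ·(13 - 8) - 3 ≡ 0. → (8, 0)
5P: (8, 0) + (9, 12). λ = (12 - 0)/(9 - 8) ≡ 12/1 mod 19. 1⁻¹ ≡ 1 (mod 19) since 1·1 = 1 ≡ 1, so λ ≡ 12.
  x = λ² - 8 - 9 = 144 - 17 ≡ 13; y = λ·(8 - 13) - 0 ≡ 16. → (13, 16)
6P: (13, 16) + (9, 12). λ = (12 - 16)/(9 - 13) ≡ 15/15 mod 19. 15⁻¹ ≡ 14 (mod 19), so λ ≡ 1.
  x = λ² - 13 - 9 = 1 - 22 ≡ 17; y = λ·(13 - 17) - 16 ≡ 18. → (17, 18)
7P: (17, 18) + (9, 12). λ = (12 - 18)/(9 - 17) ≡ 13/11 mod 19. 11⁻¹ ≡ 7 (mod 19), so λ ≡ 15.
  x = λ² - 17 - 9 = 225 - 26 ≡ 9; y = λ·(17 - 9) - 18 ≡ 7. → (9, 7)
8P: (9, 7) + (9, 12): same x and y₁ ≡ -y₂, so the sum is ∞.
8P = ∞, so the order is 8.

8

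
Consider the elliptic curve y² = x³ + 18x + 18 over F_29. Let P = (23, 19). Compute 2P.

(5, 1)

tangent at (23, 19): λ = (3·23² + 18)/(2·19) ≡ 10/9. 9⁻¹ ≡ 13 (mod 29), so λ ≡ 10·13 ≡ 14.
  x = λ² - 23 - 23 = 196 - 46 ≡ 5; y = λ·(23 - 5) - 19 ≡ 1. → (5, 1)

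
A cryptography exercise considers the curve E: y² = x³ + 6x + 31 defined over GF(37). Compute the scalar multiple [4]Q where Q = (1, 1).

Repeated addition: build up to 4Q.
2Q: tangent at (1, 1): λ = (3·1² + 6)/(2·1) ≡ 9/2. 2⁻¹ ≡ 19 (mod 37), so λ ≡ 9·19 ≡ 23.
  x = λ² - 1 - 1 = 529 - 2 ≡ 9; y = λ·(1 - 9) - 1 ≡ 0. → (9, 0)
3Q: (9, 0) + (1, 1). λ = (1 - 0)/(1 - 9) ≡ 1/29 mod 37. 29⁻¹ ≡ 23 (mod 37) since 29·23 = 667 ≡ 1, so λ ≡ 23.
  x = λ² - 9 - 1 = 529 - 10 ≡ 1; y = λ·(9 - 1) - 0 ≡ 36. → (1, 36)
4Q: (1, 36) + (1, 1): same x and y₁ ≡ -y₂, so the sum is ∞.

O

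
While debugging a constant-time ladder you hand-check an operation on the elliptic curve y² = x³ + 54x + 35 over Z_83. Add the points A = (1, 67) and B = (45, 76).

(40, 25)

(1, 67) + (45, 76). λ = (76 - 67)/(45 - 1) ≡ 9/44 mod 83. 44⁻¹ ≡ 17 (mod 83), so λ ≡ 70.
  x = λ² - 1 - 45 = 4900 - 46 ≡ 40; y = λ·(1 - 40) - 67 ≡ 25. → (40, 25)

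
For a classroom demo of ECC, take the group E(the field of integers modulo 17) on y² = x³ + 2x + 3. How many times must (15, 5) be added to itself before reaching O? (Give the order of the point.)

11

2P: tangent at (15, 5): λ = (3·15² + 2)/(2·5) ≡ 14/10. 10⁻¹ ≡ 12 (mod 17), so λ ≡ 14·12 ≡ 15.
  x = λ² - 15 - 15 = 225 - 30 ≡ 8; y = λ·(15 - 8) - 5 ≡ 15. → (8, 15)
3P: (8, 15) + (15, 5). λ = (5 - 15)/(15 - 8) ≡ 7/7 mod 17. 7⁻¹ ≡ 5 (mod 17) since 7·5 = 35 ≡ 1, so λ ≡ 1.
  x = λ² - 8 - 15 = 1 - 23 ≡ 12; y = λ·(8 - 12) - 15 ≡ 15. → (12, 15)
4P: (12, 15) + (15, 5). λ = (5 - 15)/(15 - 12) ≡ 7/3 mod 17. 3⁻¹ ≡ 6 (mod 17) since 3·6 = 18 ≡ 1, so λ ≡ 8.
  x = λ² - 12 - 15 = 64 - 27 ≡ 3; y = λ·(12 - 3) - 15 ≡ 6. → (3, 6)
5P: (3, 6) + (15, 5). λ = (5 - 6)/(15 - 3) ≡ 16/12 mod 17. 12⁻¹ ≡ 10 (mod 17), so λ ≡ 7.
  x = λ² - 3 - 15 = 49 - 18 ≡ 14; y = λ·(3 - 14) - 6 ≡ 2. → (14, 2)
6P: (14, 2) + (15, 5). λ = (5 - 2)/(15 - 14) ≡ 3/1 mod 17. 1⁻¹ ≡ 1 (mod 17), so λ ≡ 3.
  x = λ² - 14 - 15 = 9 - 29 ≡ 14; y = λ·(14 - 14) - 2 ≡ 15. → (14, 15)
7P: (14, 15) + (15, 5). λ = (5 - 15)/(15 - 14) ≡ 7/1 mod 17. 1⁻¹ ≡ 1 (mod 17) since 1·1 = 1 ≡ 1, so λ ≡ 7.
  x = λ² - 14 - 15 = 49 - 29 ≡ 3; y = λ·(14 - 3) - 15 ≡ 11. → (3, 11)
8P: (3, 11) + (15, 5). λ = (5 - 11)/(15 - 3) ≡ 11/12 mod 17. 12⁻¹ ≡ 10 (mod 17), so λ ≡ 8.
  x = λ² - 3 - 15 = 64 - 18 ≡ 12; y = λ·(3 - 12) - 11 ≡ 2. → (12, 2)
9P: (12, 2) + (15, 5). λ = (5 - 2)/(15 - 12) ≡ 3/3 mod 17. 3⁻¹ ≡ 6 (mod 17) since 3·6 = 18 ≡ 1, so λ ≡ 1.
  x = λ² - 12 - 15 = 1 - 27 ≡ 8; y = λ·(12 - 8) - 2 ≡ 2. → (8, 2)
10P: (8, 2) + (15, 5). λ = (5 - 2)/(15 - 8) ≡ 3/7 mod 17. 7⁻¹ ≡ 5 (mod 17), so λ ≡ 15.
  x = λ² - 8 - 15 = 225 - 23 ≡ 15; y = λ·(8 - 15) - 2 ≡ 12. → (15, 12)
11P: (15, 12) + (15, 5): same x and y₁ ≡ -y₂, so the sum is O.
11P = O, so the order is 11.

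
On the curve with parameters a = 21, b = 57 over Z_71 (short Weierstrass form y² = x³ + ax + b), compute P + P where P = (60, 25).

tangent at (60, 25): λ = (3·60² + 21)/(2·25) ≡ 29/50. 50⁻¹ ≡ 27 (mod 71), so λ ≡ 29·27 ≡ 2.
  x = λ² - 60 - 60 = 4 - 120 ≡ 26; y = λ·(60 - 26) - 25 ≡ 43. → (26, 43)

(26, 43)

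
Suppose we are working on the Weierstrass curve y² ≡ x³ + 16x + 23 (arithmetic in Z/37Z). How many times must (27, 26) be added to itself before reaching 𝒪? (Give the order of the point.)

8

2P: tangent at (27, 26): λ = (3·27² + 16)/(2·26) ≡ 20/15. 15⁻¹ ≡ 5 (mod 37), so λ ≡ 20·5 ≡ 26.
  x = λ² - 27 - 27 = 676 - 54 ≡ 30; y = λ·(27 - 30) - 26 ≡ 7. → (30, 7)
3P: (30, 7) + (27, 26). λ = (26 - 7)/(27 - 30) ≡ 19/34 mod 37. 34⁻¹ ≡ 12 (mod 37), so λ ≡ 6.
  x = λ² - 30 - 27 = 36 - 57 ≡ 16; y = λ·(30 - 16) - 7 ≡ 3. → (16, 3)
4P: (16, 3) + (27, 26). λ = (26 - 3)/(27 - 16) ≡ 23/11 mod 37. 11⁻¹ ≡ 27 (mod 37), so λ ≡ 29.
  x = λ² - 16 - 27 = 841 - 43 ≡ 21; y = λ·(16 - 21) - 3 ≡ 0. → (21, 0)
5P: (21, 0) + (27, 26). λ = (26 - 0)/(27 - 21) ≡ 26/6 mod 37. 6⁻¹ ≡ 31 (mod 37), so λ ≡ 29.
  x = λ² - 21 - 27 = 841 - 48 ≡ 16; y = λ·(21 - 16) - 0 ≡ 34. → (16, 34)
6P: (16, 34) + (27, 26). λ = (26 - 34)/(27 - 16) ≡ 29/11 mod 37. 11⁻¹ ≡ 27 (mod 37), so λ ≡ 6.
  x = λ² - 16 - 27 = 36 - 43 ≡ 30; y = λ·(16 - 30) - 34 ≡ 30. → (30, 30)
7P: (30, 30) + (27, 26). λ = (26 - 30)/(27 - 30) ≡ 33/34 mod 37. 34⁻¹ ≡ 12 (mod 37), so λ ≡ 26.
  x = λ² - 30 - 27 = 676 - 57 ≡ 27; y = λ·(30 - 27) - 30 ≡ 11. → (27, 11)
8P: (27, 11) + (27, 26): same x and y₁ ≡ -y₂, so the sum is 𝒪.
8P = 𝒪, so the order is 8.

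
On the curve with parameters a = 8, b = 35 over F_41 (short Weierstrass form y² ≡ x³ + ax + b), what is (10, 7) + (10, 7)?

tangent at (10, 7): λ = (3·10² + 8)/(2·7) ≡ 21/14. 14⁻¹ ≡ 3 (mod 41) since 14·3 = 42 ≡ 1, so λ ≡ 21·3 ≡ 22.
  x = λ² - 10 - 10 = 484 - 20 ≡ 13; y = λ·(10 - 13) - 7 ≡ 9. → (13, 9)

(13, 9)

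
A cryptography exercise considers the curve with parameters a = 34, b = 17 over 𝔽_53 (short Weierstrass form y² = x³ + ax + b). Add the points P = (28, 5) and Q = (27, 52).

(34, 12)

(28, 5) + (27, 52). λ = (52 - 5)/(27 - 28) ≡ 47/52 mod 53. 52⁻¹ ≡ 52 (mod 53), so λ ≡ 6.
  x = λ² - 28 - 27 = 36 - 55 ≡ 34; y = λ·(28 - 34) - 5 ≡ 12. → (34, 12)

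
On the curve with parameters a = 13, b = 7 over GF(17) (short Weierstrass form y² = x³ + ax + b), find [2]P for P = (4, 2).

(11, 6)

tangent at (4, 2): λ = (3·4² + 13)/(2·2) ≡ 10/4. 4⁻¹ ≡ 13 (mod 17), so λ ≡ 10·13 ≡ 11.
  x = λ² - 4 - 4 = 121 - 8 ≡ 11; y = λ·(4 - 11) - 2 ≡ 6. → (11, 6)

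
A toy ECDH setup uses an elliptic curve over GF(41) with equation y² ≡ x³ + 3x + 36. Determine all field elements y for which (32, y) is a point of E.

10, 31

x³ + 3x + 36 = 32900 ≡ 18 (mod 41).
Square roots of 18 mod 41: 10 and 31 (since 10² = 100 ≡ 18).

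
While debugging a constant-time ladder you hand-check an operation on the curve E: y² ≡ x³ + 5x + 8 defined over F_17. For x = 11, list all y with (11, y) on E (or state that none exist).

0

x³ + 5x + 8 = 1394 ≡ 0 (mod 17).
Only y = 0 satisfies y² ≡ 0.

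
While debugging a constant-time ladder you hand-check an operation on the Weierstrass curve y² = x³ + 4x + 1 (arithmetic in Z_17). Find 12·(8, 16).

Write Q = (8, 16).
Double-and-add on 12 = (1100)₂. Start with Q = (8, 16) for the leading 1-bit.
double: tangent at (8, 16): λ = (3·8² + 4)/(2·16) ≡ 9/15. 15⁻¹ ≡ 8 (mod 17) since 15·8 = 120 ≡ 1, so λ ≡ 9·8 ≡ 4.
  x = λ² - 8 - 8 = 16 - 16 ≡ 0; y = λ·(8 - 0) - 16 ≡ 16. → (0, 16)
add Q: (0, 16) + (8, 16). λ = (16 - 16)/(8 - 0) ≡ 0/8 mod 17. 8⁻¹ ≡ 15 (mod 17), so λ ≡ 0.
  x = λ² - 0 - 8 = 0 - 8 ≡ 9; y = λ·(0 - 9) - 16 ≡ 1. → (9, 1)
double: tangent at (9, 1): λ = (3·9² + 4)/(2·1) ≡ 9/2. 2⁻¹ ≡ 9 (mod 17) since 2·9 = 18 ≡ 1, so λ ≡ 9·9 ≡ 13.
  x = λ² - 9 - 9 = 169 - 18 ≡ 15; y = λ·(9 - 15) - 1 ≡ 6. → (15, 6)
double: tangent at (15, 6): λ = (3·15² + 4)/(2·6) ≡ 16/12. 12⁻¹ ≡ 10 (mod 17), so λ ≡ 16·10 ≡ 7.
  x = λ² - 15 - 15 = 49 - 30 ≡ 2; y = λ·(15 - 2) - 6 ≡ 0. → (2, 0)

(2, 0)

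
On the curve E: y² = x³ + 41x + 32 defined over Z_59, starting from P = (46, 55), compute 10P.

(9, 56)

Double-and-add on 10 = (1010)₂. Start with P = (46, 55) for the leading 1-bit.
double: tangent at (46, 55): λ = (3·46² + 41)/(2·55) ≡ 17/51. 51⁻¹ ≡ 22 (mod 59) since 51·22 = 1122 ≡ 1, so λ ≡ 17·22 ≡ 20.
  x = λ² - 46 - 46 = 400 - 92 ≡ 13; y = λ·(46 - 13) - 55 ≡ 15. → (13, 15)
double: tangent at (13, 15): λ = (3·13² + 41)/(2·15) ≡ 17/30. 30⁻¹ ≡ 2 (mod 59) since 30·2 = 60 ≡ 1, so λ ≡ 17·2 ≡ 34.
  x = λ² - 13 - 13 = 1156 - 26 ≡ 9; y = λ·(13 - 9) - 15 ≡ 3. → (9, 3)
add P: (9, 3) + (46, 55). λ = (55 - 3)/(46 - 9) ≡ 52/37 mod 59. 37⁻¹ ≡ 8 (mod 59), so λ ≡ 3.
  x = λ² - 9 - 46 = 9 - 55 ≡ 13; y = λ·(9 - 13) - 3 ≡ 44. → (13, 44)
double: tangent at (13, 44): λ = (3·13² + 41)/(2·44) ≡ 17/29. 29⁻¹ ≡ 57 (mod 59), so λ ≡ 17·57 ≡ 25.
  x = λ² - 13 - 13 = 625 - 26 ≡ 9; y = λ·(13 - 9) - 44 ≡ 56. → (9, 56)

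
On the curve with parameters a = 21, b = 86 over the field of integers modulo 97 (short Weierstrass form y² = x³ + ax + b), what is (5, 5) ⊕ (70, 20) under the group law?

(5, 5) + (70, 20). λ = (20 - 5)/(70 - 5) ≡ 15/65 mod 97. 65⁻¹ ≡ 3 (mod 97), so λ ≡ 45.
  x = λ² - 5 - 70 = 2025 - 75 ≡ 10; y = λ·(5 - 10) - 5 ≡ 61. → (10, 61)

(10, 61)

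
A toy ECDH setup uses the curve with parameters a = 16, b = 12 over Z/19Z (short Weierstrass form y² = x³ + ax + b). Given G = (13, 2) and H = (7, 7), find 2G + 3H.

First 2G:
Repeated addition: build up to 2G.
2G: tangent at (13, 2): λ = (3·13² + 16)/(2·2) ≡ 10/4. 4⁻¹ ≡ 5 (mod 19), so λ ≡ 10·5 ≡ 12.
  x = λ² - 13 - 13 = 144 - 26 ≡ 4; y = λ·(13 - 4) - 2 ≡ 11. → (4, 11)
2G = (4, 11).
Next 3H:
Repeated addition: build up to 3H.
2H: tangent at (7, 7): λ = (3·7² + 16)/(2·7) ≡ 11/14. 14⁻¹ ≡ 15 (mod 19), so λ ≡ 11·15 ≡ 13.
  x = λ² - 7 - 7 = 169 - 14 ≡ 3; y = λ·(7 - 3) - 7 ≡ 7. → (3, 7)
3H: (3, 7) + (7, 7). λ = (7 - 7)/(7 - 3) ≡ 0/4 mod 19. 4⁻¹ ≡ 5 (mod 19), so λ ≡ 0.
  x = λ² - 3 - 7 = 0 - 10 ≡ 9; y = λ·(3 - 9) - 7 ≡ 12. → (9, 12)
3H = (9, 12).
Finally 2G + 3H:
(4, 11) + (9, 12). λ = (12 - 11)/(9 - 4) ≡ 1/5 mod 19. 5⁻¹ ≡ 4 (mod 19) since 5·4 = 20 ≡ 1, so λ ≡ 4.
  x = λ² - 4 - 9 = 16 - 13 ≡ 3; y = λ·(4 - 3) - 11 ≡ 12. → (3, 12)

(3, 12)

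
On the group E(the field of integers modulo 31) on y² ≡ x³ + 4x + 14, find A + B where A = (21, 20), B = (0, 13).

(21, 20) + (0, 13). λ = (13 - 20)/(0 - 21) ≡ 24/10 mod 31. 10⁻¹ ≡ 28 (mod 31), so λ ≡ 21.
  x = λ² - 21 - 0 = 441 - 21 ≡ 17; y = λ·(21 - 17) - 20 ≡ 2. → (17, 2)

(17, 2)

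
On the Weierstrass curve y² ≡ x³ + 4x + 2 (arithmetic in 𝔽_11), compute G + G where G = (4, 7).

(4, 4)

tangent at (4, 7): λ = (3·4² + 4)/(2·7) ≡ 8/3. 3⁻¹ ≡ 4 (mod 11) since 3·4 = 12 ≡ 1, so λ ≡ 8·4 ≡ 10.
  x = λ² - 4 - 4 = 100 - 8 ≡ 4; y = λ·(4 - 4) - 7 ≡ 4. → (4, 4)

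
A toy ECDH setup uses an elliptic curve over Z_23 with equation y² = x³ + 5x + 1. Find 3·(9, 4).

(18, 14)

Write G = (9, 4).
Repeated addition: build up to 3G.
2G: tangent at (9, 4): λ = (3·9² + 5)/(2·4) ≡ 18/8. 8⁻¹ ≡ 3 (mod 23) since 8·3 = 24 ≡ 1, so λ ≡ 18·3 ≡ 8.
  x = λ² - 9 - 9 = 64 - 18 ≡ 0; y = λ·(9 - 0) - 4 ≡ 22. → (0, 22)
3G: (0, 22) + (9, 4). λ = (4 - 22)/(9 - 0) ≡ 5/9 mod 23. 9⁻¹ ≡ 18 (mod 23) since 9·18 = 162 ≡ 1, so λ ≡ 21.
  x = λ² - 0 - 9 = 441 - 9 ≡ 18; y = λ·(0 - 18) - 22 ≡ 14. → (18, 14)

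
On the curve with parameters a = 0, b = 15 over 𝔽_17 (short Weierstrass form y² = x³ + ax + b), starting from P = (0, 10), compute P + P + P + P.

Repeated addition: build up to 4P.
2P: tangent at (0, 10): λ = (3·0² + 0)/(2·10) ≡ 0/3. 3⁻¹ ≡ 6 (mod 17) since 3·6 = 18 ≡ 1, so λ ≡ 0·6 ≡ 0.
  x = λ² - 0 - 0 = 0 - 0 ≡ 0; y = λ·(0 - 0) - 10 ≡ 7. → (0, 7)
3P: (0, 7) + (0, 10): same x and y₁ ≡ -y₂, so the sum is O.
4P: O + (0, 10) = (0, 10) (identity).

(0, 10)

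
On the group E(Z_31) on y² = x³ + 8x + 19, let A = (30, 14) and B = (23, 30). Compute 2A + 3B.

First 2A:
Repeated addition: build up to 2A.
2A: tangent at (30, 14): λ = (3·30² + 8)/(2·14) ≡ 11/28. 28⁻¹ ≡ 10 (mod 31), so λ ≡ 11·10 ≡ 17.
  x = λ² - 30 - 30 = 289 - 60 ≡ 12; y = λ·(30 - 12) - 14 ≡ 13. → (12, 13)
2A = (12, 13).
Next 3B:
Repeated addition: build up to 3B.
2B: tangent at (23, 30): λ = (3·23² + 8)/(2·30) ≡ 14/29. 29⁻¹ ≡ 15 (mod 31), so λ ≡ 14·15 ≡ 24.
  x = λ² - 23 - 23 = 576 - 46 ≡ 3; y = λ·(23 - 3) - 30 ≡ 16. → (3, 16)
3B: (3, 16) + (23, 30). λ = (30 - 16)/(23 - 3) ≡ 14/20 mod 31. 20⁻¹ ≡ 14 (mod 31), so λ ≡ 10.
  x = λ² - 3 - 23 = 100 - 26 ≡ 12; y = λ·(3 - 12) - 16 ≡ 18. → (12, 18)
3B = (12, 18).
Finally 2A + 3B:
(12, 13) + (12, 18): same x and y₁ ≡ -y₂, so the sum is O.

O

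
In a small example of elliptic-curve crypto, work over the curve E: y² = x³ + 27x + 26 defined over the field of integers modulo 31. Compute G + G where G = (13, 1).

(25, 19)

tangent at (13, 1): λ = (3·13² + 27)/(2·1) ≡ 7/2. 2⁻¹ ≡ 16 (mod 31), so λ ≡ 7·16 ≡ 19.
  x = λ² - 13 - 13 = 361 - 26 ≡ 25; y = λ·(13 - 25) - 1 ≡ 19. → (25, 19)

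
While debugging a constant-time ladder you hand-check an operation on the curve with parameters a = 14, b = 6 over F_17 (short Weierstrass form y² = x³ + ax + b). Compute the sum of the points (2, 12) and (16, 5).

(2, 12) + (16, 5). λ = (5 - 12)/(16 - 2) ≡ 10/14 mod 17. 14⁻¹ ≡ 11 (mod 17) since 14·11 = 154 ≡ 1, so λ ≡ 8.
  x = λ² - 2 - 16 = 64 - 18 ≡ 12; y = λ·(2 - 12) - 12 ≡ 10. → (12, 10)

(12, 10)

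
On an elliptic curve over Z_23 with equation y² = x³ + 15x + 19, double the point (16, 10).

(9, 3)

tangent at (16, 10): λ = (3·16² + 15)/(2·10) ≡ 1/20. 20⁻¹ ≡ 15 (mod 23) since 20·15 = 300 ≡ 1, so λ ≡ 1·15 ≡ 15.
  x = λ² - 16 - 16 = 225 - 32 ≡ 9; y = λ·(16 - 9) - 10 ≡ 3. → (9, 3)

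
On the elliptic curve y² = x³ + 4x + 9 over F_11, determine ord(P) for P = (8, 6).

2P: tangent at (8, 6): λ = (3·8² + 4)/(2·6) ≡ 9/1. 1⁻¹ ≡ 1 (mod 11), so λ ≡ 9·1 ≡ 9.
  x = λ² - 8 - 8 = 81 - 16 ≡ 10; y = λ·(8 - 10) - 6 ≡ 9. → (10, 9)
3P: (10, 9) + (8, 6). λ = (6 - 9)/(8 - 10) ≡ 8/9 mod 11. 9⁻¹ ≡ 5 (mod 11) since 9·5 = 45 ≡ 1, so λ ≡ 7.
  x = λ² - 10 - 8 = 49 - 18 ≡ 9; y = λ·(10 - 9) - 9 ≡ 9. → (9, 9)
4P: (9, 9) + (8, 6). λ = (6 - 9)/(8 - 9) ≡ 8/10 mod 11. 10⁻¹ ≡ 10 (mod 11), so λ ≡ 3.
  x = λ² - 9 - 8 = 9 - 17 ≡ 3; y = λ·(9 - 3) - 9 ≡ 9. → (3, 9)
5P: (3, 9) + (8, 6). λ = (6 - 9)/(8 - 3) ≡ 8/5 mod 11. 5⁻¹ ≡ 9 (mod 11), so λ ≡ 6.
  x = λ² - 3 - 8 = 36 - 11 ≡ 3; y = λ·(3 - 3) - 9 ≡ 2. → (3, 2)
6P: (3, 2) + (8, 6). λ = (6 - 2)/(8 - 3) ≡ 4/5 mod 11. 5⁻¹ ≡ 9 (mod 11), so λ ≡ 3.
  x = λ² - 3 - 8 = 9 - 11 ≡ 9; y = λ·(3 - 9) - 2 ≡ 2. → (9, 2)
7P: (9, 2) + (8, 6). λ = (6 - 2)/(8 - 9) ≡ 4/10 mod 11. 10⁻¹ ≡ 10 (mod 11), so λ ≡ 7.
  x = λ² - 9 - 8 = 49 - 17 ≡ 10; y = λ·(9 - 10) - 2 ≡ 2. → (10, 2)
8P: (10, 2) + (8, 6). λ = (6 - 2)/(8 - 10) ≡ 4/9 mod 11. 9⁻¹ ≡ 5 (mod 11), so λ ≡ 9.
  x = λ² - 10 - 8 = 81 - 18 ≡ 8; y = λ·(10 - 8) - 2 ≡ 5. → (8, 5)
9P: (8, 5) + (8, 6): same x and y₁ ≡ -y₂, so the sum is the point at infinity.
9P = the point at infinity, so the order is 9.

9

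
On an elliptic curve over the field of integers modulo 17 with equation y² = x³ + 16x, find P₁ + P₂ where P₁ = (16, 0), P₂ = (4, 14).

(16, 0) + (4, 14). λ = (14 - 0)/(4 - 16) ≡ 14/5 mod 17. 5⁻¹ ≡ 7 (mod 17) since 5·7 = 35 ≡ 1, so λ ≡ 13.
  x = λ² - 16 - 4 = 169 - 20 ≡ 13; y = λ·(16 - 13) - 0 ≡ 5. → (13, 5)

(13, 5)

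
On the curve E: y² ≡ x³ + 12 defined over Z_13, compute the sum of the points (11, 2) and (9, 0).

(11, 2) + (9, 0). λ = (0 - 2)/(9 - 11) ≡ 11/11 mod 13. 11⁻¹ ≡ 6 (mod 13), so λ ≡ 1.
  x = λ² - 11 - 9 = 1 - 20 ≡ 7; y = λ·(11 - 7) - 2 ≡ 2. → (7, 2)

(7, 2)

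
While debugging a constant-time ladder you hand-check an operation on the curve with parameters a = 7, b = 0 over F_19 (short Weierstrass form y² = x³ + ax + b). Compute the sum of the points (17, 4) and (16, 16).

(17, 4) + (16, 16). λ = (16 - 4)/(16 - 17) ≡ 12/18 mod 19. 18⁻¹ ≡ 18 (mod 19), so λ ≡ 7.
  x = λ² - 17 - 16 = 49 - 33 ≡ 16; y = λ·(17 - 16) - 4 ≡ 3. → (16, 3)

(16, 3)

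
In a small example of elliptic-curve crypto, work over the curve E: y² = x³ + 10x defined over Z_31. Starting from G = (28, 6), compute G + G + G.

(7, 17)

Repeated addition: build up to 3G.
2G: tangent at (28, 6): λ = (3·28² + 10)/(2·6) ≡ 6/12. 12⁻¹ ≡ 13 (mod 31) since 12·13 = 156 ≡ 1, so λ ≡ 6·13 ≡ 16.
  x = λ² - 28 - 28 = 256 - 56 ≡ 14; y = λ·(28 - 14) - 6 ≡ 1. → (14, 1)
3G: (14, 1) + (28, 6). λ = (6 - 1)/(28 - 14) ≡ 5/14 mod 31. 14⁻¹ ≡ 20 (mod 31), so λ ≡ 7.
  x = λ² - 14 - 28 = 49 - 42 ≡ 7; y = λ·(14 - 7) - 1 ≡ 17. → (7, 17)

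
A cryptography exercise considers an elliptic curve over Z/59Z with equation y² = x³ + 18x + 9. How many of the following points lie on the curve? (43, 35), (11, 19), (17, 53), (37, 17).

1

(43, 35): 35² ≡ 45, rhs ≡ 50 → off.
(11, 19): 19² ≡ 7, rhs ≡ 4 → off.
(17, 53): 53² ≡ 36, rhs ≡ 36 → on.
(37, 17): 17² ≡ 53, rhs ≡ 57 → off.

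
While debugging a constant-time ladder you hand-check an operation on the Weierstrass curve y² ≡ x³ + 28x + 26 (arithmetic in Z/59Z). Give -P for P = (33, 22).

-(33, 22) = (33, -22 mod 59) = (33, 37).

(33, 37)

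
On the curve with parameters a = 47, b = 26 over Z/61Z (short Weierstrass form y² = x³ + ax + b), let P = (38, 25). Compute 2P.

tangent at (38, 25): λ = (3·38² + 47)/(2·25) ≡ 48/50. 50⁻¹ ≡ 11 (mod 61) since 50·11 = 550 ≡ 1, so λ ≡ 48·11 ≡ 40.
  x = λ² - 38 - 38 = 1600 - 76 ≡ 60; y = λ·(38 - 60) - 25 ≡ 10. → (60, 10)

(60, 10)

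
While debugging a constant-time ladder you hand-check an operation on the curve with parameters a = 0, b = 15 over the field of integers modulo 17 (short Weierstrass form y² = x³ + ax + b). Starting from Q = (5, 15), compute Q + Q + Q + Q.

Repeated addition: build up to 4Q.
2Q: tangent at (5, 15): λ = (3·5² + 0)/(2·15) ≡ 7/13. 13⁻¹ ≡ 4 (mod 17) since 13·4 = 52 ≡ 1, so λ ≡ 7·4 ≡ 11.
  x = λ² - 5 - 5 = 121 - 10 ≡ 9; y = λ·(5 - 9) - 15 ≡ 9. → (9, 9)
3Q: (9, 9) + (5, 15). λ = (15 - 9)/(5 - 9) ≡ 6/13 mod 17. 13⁻¹ ≡ 4 (mod 17) since 13·4 = 52 ≡ 1, so λ ≡ 7.
  x = λ² - 9 - 5 = 49 - 14 ≡ 1; y = λ·(9 - 1) - 9 ≡ 13. → (1, 13)
4Q: (1, 13) + (5, 15). λ = (15 - 13)/(5 - 1) ≡ 2/4 mod 17. 4⁻¹ ≡ 13 (mod 17), so λ ≡ 9.
  x = λ² - 1 - 5 = 81 - 6 ≡ 7; y = λ·(1 - 7) - 13 ≡ 1. → (7, 1)

(7, 1)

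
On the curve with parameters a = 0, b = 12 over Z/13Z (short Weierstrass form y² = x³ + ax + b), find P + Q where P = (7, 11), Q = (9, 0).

(7, 11) + (9, 0). λ = (0 - 11)/(9 - 7) ≡ 2/2 mod 13. 2⁻¹ ≡ 7 (mod 13) since 2·7 = 14 ≡ 1, so λ ≡ 1.
  x = λ² - 7 - 9 = 1 - 16 ≡ 11; y = λ·(7 - 11) - 11 ≡ 11. → (11, 11)

(11, 11)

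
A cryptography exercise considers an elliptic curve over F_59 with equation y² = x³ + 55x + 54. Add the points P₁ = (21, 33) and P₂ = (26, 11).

(29, 14)

(21, 33) + (26, 11). λ = (11 - 33)/(26 - 21) ≡ 37/5 mod 59. 5⁻¹ ≡ 12 (mod 59), so λ ≡ 31.
  x = λ² - 21 - 26 = 961 - 47 ≡ 29; y = λ·(21 - 29) - 33 ≡ 14. → (29, 14)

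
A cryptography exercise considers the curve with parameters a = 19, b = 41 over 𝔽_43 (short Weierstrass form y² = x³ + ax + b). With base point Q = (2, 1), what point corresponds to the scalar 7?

(2, 1)

Double-and-add on 7 = (111)₂. Start with Q = (2, 1) for the leading 1-bit.
double: tangent at (2, 1): λ = (3·2² + 19)/(2·1) ≡ 31/2. 2⁻¹ ≡ 22 (mod 43), so λ ≡ 31·22 ≡ 37.
  x = λ² - 2 - 2 = 1369 - 4 ≡ 32; y = λ·(2 - 32) - 1 ≡ 7. → (32, 7)
add Q: (32, 7) + (2, 1). λ = (1 - 7)/(2 - 32) ≡ 37/13 mod 43. 13⁻¹ ≡ 10 (mod 43) since 13·10 = 130 ≡ 1, so λ ≡ 26.
  x = λ² - 32 - 2 = 676 - 34 ≡ 40; y = λ·(32 - 40) - 7 ≡ 0. → (40, 0)
double: (40, 0) + (40, 0): same x and y₁ ≡ -y₂, so the sum is 𝒪.
add Q: 𝒪 + (2, 1) = (2, 1) (identity).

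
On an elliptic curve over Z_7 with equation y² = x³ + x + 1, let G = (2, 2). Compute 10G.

O

Repeated addition: build up to 10G.
2G: tangent at (2, 2): λ = (3·2² + 1)/(2·2) ≡ 6/4. 4⁻¹ ≡ 2 (mod 7), so λ ≡ 6·2 ≡ 5.
  x = λ² - 2 - 2 = 25 - 4 ≡ 0; y = λ·(2 - 0) - 2 ≡ 1. → (0, 1)
3G: (0, 1) + (2, 2). λ = (2 - 1)/(2 - 0) ≡ 1/2 mod 7. 2⁻¹ ≡ 4 (mod 7), so λ ≡ 4.
  x = λ² - 0 - 2 = 16 - 2 ≡ 0; y = λ·(0 - 0) - 1 ≡ 6. → (0, 6)
4G: (0, 6) + (2, 2). λ = (2 - 6)/(2 - 0) ≡ 3/2 mod 7. 2⁻¹ ≡ 4 (mod 7), so λ ≡ 5.
  x = λ² - 0 - 2 = 25 - 2 ≡ 2; y = λ·(0 - 2) - 6 ≡ 5. → (2, 5)
5G: (2, 5) + (2, 2): same x and y₁ ≡ -y₂, so the sum is 𝒪.
6G: 𝒪 + (2, 2) = (2, 2) (identity).
7G: tangent at (2, 2): λ = (3·2² + 1)/(2·2) ≡ 6/4. 4⁻¹ ≡ 2 (mod 7), so λ ≡ 6·2 ≡ 5.
  x = λ² - 2 - 2 = 25 - 4 ≡ 0; y = λ·(2 - 0) - 2 ≡ 1. → (0, 1)
8G: (0, 1) + (2, 2). λ = (2 - 1)/(2 - 0) ≡ 1/2 mod 7. 2⁻¹ ≡ 4 (mod 7) since 2·4 = 8 ≡ 1, so λ ≡ 4.
  x = λ² - 0 - 2 = 16 - 2 ≡ 0; y = λ·(0 - 0) - 1 ≡ 6. → (0, 6)
9G: (0, 6) + (2, 2). λ = (2 - 6)/(2 - 0) ≡ 3/2 mod 7. 2⁻¹ ≡ 4 (mod 7), so λ ≡ 5.
  x = λ² - 0 - 2 = 25 - 2 ≡ 2; y = λ·(0 - 2) - 6 ≡ 5. → (2, 5)
10G: (2, 5) + (2, 2): same x and y₁ ≡ -y₂, so the sum is 𝒪.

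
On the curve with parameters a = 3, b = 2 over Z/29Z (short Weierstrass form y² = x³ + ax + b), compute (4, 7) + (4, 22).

O

The two points share x = 4 and their y-coordinates satisfy 7 + 22 ≡ 0 (mod 29), so they are inverses. Their sum is 𝒪.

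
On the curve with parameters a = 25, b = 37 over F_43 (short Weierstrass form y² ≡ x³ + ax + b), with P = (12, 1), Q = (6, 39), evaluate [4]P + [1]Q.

First 4P:
Repeated addition: build up to 4P.
2P: tangent at (12, 1): λ = (3·12² + 25)/(2·1) ≡ 27/2. 2⁻¹ ≡ 22 (mod 43), so λ ≡ 27·22 ≡ 35.
  x = λ² - 12 - 12 = 1225 - 24 ≡ 40; y = λ·(12 - 40) - 1 ≡ 8. → (40, 8)
3P: (40, 8) + (12, 1). λ = (1 - 8)/(12 - 40) ≡ 36/15 mod 43. 15⁻¹ ≡ 23 (mod 43), so λ ≡ 11.
  x = λ² - 40 - 12 = 121 - 52 ≡ 26; y = λ·(40 - 26) - 8 ≡ 17. → (26, 17)
4P: (26, 17) + (12, 1). λ = (1 - 17)/(12 - 26) ≡ 27/29 mod 43. 29⁻¹ ≡ 3 (mod 43), so λ ≡ 38.
  x = λ² - 26 - 12 = 1444 - 38 ≡ 30; y = λ·(26 - 30) - 17 ≡ 3. → (30, 3)
4P = (30, 3).
Finally 4P + Q:
(30, 3) + (6, 39). λ = (39 - 3)/(6 - 30) ≡ 36/19 mod 43. 19⁻¹ ≡ 34 (mod 43) since 19·34 = 646 ≡ 1, so λ ≡ 20.
  x = λ² - 30 - 6 = 400 - 36 ≡ 20; y = λ·(30 - 20) - 3 ≡ 25. → (20, 25)

(20, 25)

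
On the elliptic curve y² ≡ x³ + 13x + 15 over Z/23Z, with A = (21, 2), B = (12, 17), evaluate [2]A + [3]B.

First 2A:
Repeated addition: build up to 2A.
2A: tangent at (21, 2): λ = (3·21² + 13)/(2·2) ≡ 2/4. 4⁻¹ ≡ 6 (mod 23), so λ ≡ 2·6 ≡ 12.
  x = λ² - 21 - 21 = 144 - 42 ≡ 10; y = λ·(21 - 10) - 2 ≡ 15. → (10, 15)
2A = (10, 15).
Next 3B:
Repeated addition: build up to 3B.
2B: tangent at (12, 17): λ = (3·12² + 13)/(2·17) ≡ 8/11. 11⁻¹ ≡ 21 (mod 23) since 11·21 = 231 ≡ 1, so λ ≡ 8·21 ≡ 7.
  x = λ² - 12 - 12 = 49 - 24 ≡ 2; y = λ·(12 - 2) - 17 ≡ 7. → (2, 7)
3B: (2, 7) + (12, 17). λ = (17 - 7)/(12 - 2) ≡ 10/10 mod 23. 10⁻¹ ≡ 7 (mod 23), so λ ≡ 1.
  x = λ² - 2 - 12 = 1 - 14 ≡ 10; y = λ·(2 - 10) - 7 ≡ 8. → (10, 8)
3B = (10, 8).
Finally 2A + 3B:
(10, 15) + (10, 8): same x and y₁ ≡ -y₂, so the sum is O.

O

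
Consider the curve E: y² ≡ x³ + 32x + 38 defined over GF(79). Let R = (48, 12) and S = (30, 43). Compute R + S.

(52, 30)

(48, 12) + (30, 43). λ = (43 - 12)/(30 - 48) ≡ 31/61 mod 79. 61⁻¹ ≡ 57 (mod 79), so λ ≡ 29.
  x = λ² - 48 - 30 = 841 - 78 ≡ 52; y = λ·(48 - 52) - 12 ≡ 30. → (52, 30)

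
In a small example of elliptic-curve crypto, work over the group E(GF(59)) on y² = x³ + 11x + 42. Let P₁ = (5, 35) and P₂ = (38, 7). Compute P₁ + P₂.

(21, 34)

(5, 35) + (38, 7). λ = (7 - 35)/(38 - 5) ≡ 31/33 mod 59. 33⁻¹ ≡ 34 (mod 59), so λ ≡ 51.
  x = λ² - 5 - 38 = 2601 - 43 ≡ 21; y = λ·(5 - 21) - 35 ≡ 34. → (21, 34)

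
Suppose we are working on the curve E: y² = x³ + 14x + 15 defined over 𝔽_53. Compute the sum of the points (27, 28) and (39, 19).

(24, 36)

(27, 28) + (39, 19). λ = (19 - 28)/(39 - 27) ≡ 44/12 mod 53. 12⁻¹ ≡ 31 (mod 53) since 12·31 = 372 ≡ 1, so λ ≡ 39.
  x = λ² - 27 - 39 = 1521 - 66 ≡ 24; y = λ·(27 - 24) - 28 ≡ 36. → (24, 36)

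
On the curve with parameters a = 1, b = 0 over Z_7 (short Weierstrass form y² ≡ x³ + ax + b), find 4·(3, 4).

Write Q = (3, 4).
Repeated addition: build up to 4Q.
2Q: tangent at (3, 4): λ = (3·3² + 1)/(2·4) ≡ 0/1. 1⁻¹ ≡ 1 (mod 7), so λ ≡ 0·1 ≡ 0.
  x = λ² - 3 - 3 = 0 - 6 ≡ 1; y = λ·(3 - 1) - 4 ≡ 3. → (1, 3)
3Q: (1, 3) + (3, 4). λ = (4 - 3)/(3 - 1) ≡ 1/2 mod 7. 2⁻¹ ≡ 4 (mod 7) since 2·4 = 8 ≡ 1, so λ ≡ 4.
  x = λ² - 1 - 3 = 16 - 4 ≡ 5; y = λ·(1 - 5) - 3 ≡ 2. → (5, 2)
4Q: (5, 2) + (3, 4). λ = (4 - 2)/(3 - 5) ≡ 2/5 mod 7. 5⁻¹ ≡ 3 (mod 7), so λ ≡ 6.
  x = λ² - 5 - 3 = 36 - 8 ≡ 0; y = λ·(5 - 0) - 2 ≡ 0. → (0, 0)

(0, 0)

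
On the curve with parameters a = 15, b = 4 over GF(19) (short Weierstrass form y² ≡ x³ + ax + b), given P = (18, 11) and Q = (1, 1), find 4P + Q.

O

First 4P:
Repeated addition: build up to 4P.
2P: tangent at (18, 11): λ = (3·18² + 15)/(2·11) ≡ 18/3. 3⁻¹ ≡ 13 (mod 19), so λ ≡ 18·13 ≡ 6.
  x = λ² - 18 - 18 = 36 - 36 ≡ 0; y = λ·(18 - 0) - 11 ≡ 2. → (0, 2)
3P: (0, 2) + (18, 11). λ = (11 - 2)/(18 - 0) ≡ 9/18 mod 19. 18⁻¹ ≡ 18 (mod 19) since 18·18 = 324 ≡ 1, so λ ≡ 10.
  x = λ² - 0 - 18 = 100 - 18 ≡ 6; y = λ·(0 - 6) - 2 ≡ 14. → (6, 14)
4P: (6, 14) + (18, 11). λ = (11 - 14)/(18 - 6) ≡ 16/12 mod 19. 12⁻¹ ≡ 8 (mod 19), so λ ≡ 14.
  x = λ² - 6 - 18 = 196 - 24 ≡ 1; y = λ·(6 - 1) - 14 ≡ 18. → (1, 18)
4P = (1, 18).
Finally 4P + Q:
(1, 18) + (1, 1): same x and y₁ ≡ -y₂, so the sum is 𝒪.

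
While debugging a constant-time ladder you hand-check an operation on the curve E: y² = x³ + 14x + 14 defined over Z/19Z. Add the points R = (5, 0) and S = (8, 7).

(5, 0) + (8, 7). λ = (7 - 0)/(8 - 5) ≡ 7/3 mod 19. 3⁻¹ ≡ 13 (mod 19), so λ ≡ 15.
  x = λ² - 5 - 8 = 225 - 13 ≡ 3; y = λ·(5 - 3) - 0 ≡ 11. → (3, 11)

(3, 11)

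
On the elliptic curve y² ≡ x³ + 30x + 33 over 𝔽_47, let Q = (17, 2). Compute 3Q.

Repeated addition: build up to 3Q.
2Q: tangent at (17, 2): λ = (3·17² + 30)/(2·2) ≡ 4/4. 4⁻¹ ≡ 12 (mod 47) since 4·12 = 48 ≡ 1, so λ ≡ 4·12 ≡ 1.
  x = λ² - 17 - 17 = 1 - 34 ≡ 14; y = λ·(17 - 14) - 2 ≡ 1. → (14, 1)
3Q: (14, 1) + (17, 2). λ = (2 - 1)/(17 - 14) ≡ 1/3 mod 47. 3⁻¹ ≡ 16 (mod 47), so λ ≡ 16.
  x = λ² - 14 - 17 = 256 - 31 ≡ 37; y = λ·(14 - 37) - 1 ≡ 7. → (37, 7)

(37, 7)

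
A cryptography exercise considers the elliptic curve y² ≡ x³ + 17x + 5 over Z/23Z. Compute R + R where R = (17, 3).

(2, 22)

tangent at (17, 3): λ = (3·17² + 17)/(2·3) ≡ 10/6. 6⁻¹ ≡ 4 (mod 23) since 6·4 = 24 ≡ 1, so λ ≡ 10·4 ≡ 17.
  x = λ² - 17 - 17 = 289 - 34 ≡ 2; y = λ·(17 - 2) - 3 ≡ 22. → (2, 22)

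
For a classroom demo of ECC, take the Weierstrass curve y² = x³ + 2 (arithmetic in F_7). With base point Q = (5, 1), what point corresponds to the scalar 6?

O

Repeated addition: build up to 6Q.
2Q: tangent at (5, 1): λ = (3·5² + 0)/(2·1) ≡ 5/2. 2⁻¹ ≡ 4 (mod 7), so λ ≡ 5·4 ≡ 6.
  x = λ² - 5 - 5 = 36 - 10 ≡ 5; y = λ·(5 - 5) - 1 ≡ 6. → (5, 6)
3Q: (5, 6) + (5, 1): same x and y₁ ≡ -y₂, so the sum is O.
4Q: O + (5, 1) = (5, 1) (identity).
5Q: tangent at (5, 1): λ = (3·5² + 0)/(2·1) ≡ 5/2. 2⁻¹ ≡ 4 (mod 7), so λ ≡ 5·4 ≡ 6.
  x = λ² - 5 - 5 = 36 - 10 ≡ 5; y = λ·(5 - 5) - 1 ≡ 6. → (5, 6)
6Q: (5, 6) + (5, 1): same x and y₁ ≡ -y₂, so the sum is O.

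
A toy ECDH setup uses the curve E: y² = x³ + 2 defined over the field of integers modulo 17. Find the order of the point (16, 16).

6

2P: tangent at (16, 16): λ = (3·16² + 0)/(2·16) ≡ 3/15. 15⁻¹ ≡ 8 (mod 17), so λ ≡ 3·8 ≡ 7.
  x = λ² - 16 - 16 = 49 - 32 ≡ 0; y = λ·(16 - 0) - 16 ≡ 11. → (0, 11)
3P: (0, 11) + (16, 16). λ = (16 - 11)/(16 - 0) ≡ 5/16 mod 17. 16⁻¹ ≡ 16 (mod 17) since 16·16 = 256 ≡ 1, so λ ≡ 12.
  x = λ² - 0 - 16 = 144 - 16 ≡ 9; y = λ·(0 - 9) - 11 ≡ 0. → (9, 0)
4P: (9, 0) + (16, 16). λ = (16 - 0)/(16 - 9) ≡ 16/7 mod 17. 7⁻¹ ≡ 5 (mod 17), so λ ≡ 12.
  x = λ² - 9 - 16 = 144 - 25 ≡ 0; y = λ·(9 - 0) - 0 ≡ 6. → (0, 6)
5P: (0, 6) + (16, 16). λ = (16 - 6)/(16 - 0) ≡ 10/16 mod 17. 16⁻¹ ≡ 16 (mod 17) since 16·16 = 256 ≡ 1, so λ ≡ 7.
  x = λ² - 0 - 16 = 49 - 16 ≡ 16; y = λ·(0 - 16) - 6 ≡ 1. → (16, 1)
6P: (16, 1) + (16, 16): same x and y₁ ≡ -y₂, so the sum is the point at infinity.
6P = the point at infinity, so the order is 6.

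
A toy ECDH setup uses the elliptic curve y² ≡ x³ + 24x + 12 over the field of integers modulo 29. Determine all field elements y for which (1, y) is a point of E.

x³ + 24x + 12 = 37 ≡ 8 (mod 29).
8 is a non-residue mod 29; no y exists.

none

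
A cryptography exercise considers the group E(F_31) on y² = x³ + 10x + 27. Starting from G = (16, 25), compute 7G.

(18, 5)

Double-and-add on 7 = (111)₂. Start with G = (16, 25) for the leading 1-bit.
double: tangent at (16, 25): λ = (3·16² + 10)/(2·25) ≡ 3/19. 19⁻¹ ≡ 18 (mod 31), so λ ≡ 3·18 ≡ 23.
  x = λ² - 16 - 16 = 529 - 32 ≡ 1; y = λ·(16 - 1) - 25 ≡ 10. → (1, 10)
add G: (1, 10) + (16, 25). λ = (25 - 10)/(16 - 1) ≡ 15/15 mod 31. 15⁻¹ ≡ 29 (mod 31), so λ ≡ 1.
  x = λ² - 1 - 16 = 1 - 17 ≡ 15; y = λ·(1 - 15) - 10 ≡ 7. → (15, 7)
double: tangent at (15, 7): λ = (3·15² + 10)/(2·7) ≡ 3/14. 14⁻¹ ≡ 20 (mod 31), so λ ≡ 3·20 ≡ 29.
  x = λ² - 15 - 15 = 841 - 30 ≡ 5; y = λ·(15 - 5) - 7 ≡ 4. → (5, 4)
add G: (5, 4) + (16, 25). λ = (25 - 4)/(16 - 5) ≡ 21/11 mod 31. 11⁻¹ ≡ 17 (mod 31), so λ ≡ 16.
  x = λ² - 5 - 16 = 256 - 21 ≡ 18; y = λ·(5 - 18) - 4 ≡ 5. → (18, 5)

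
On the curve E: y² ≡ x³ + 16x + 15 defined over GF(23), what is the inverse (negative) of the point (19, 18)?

-(19, 18) = (19, -18 mod 23) = (19, 5).

(19, 5)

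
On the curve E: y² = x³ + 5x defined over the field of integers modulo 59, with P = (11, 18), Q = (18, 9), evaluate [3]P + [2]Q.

(8, 32)

First 3P:
Repeated addition: build up to 3P.
2P: tangent at (11, 18): λ = (3·11² + 5)/(2·18) ≡ 14/36. 36⁻¹ ≡ 41 (mod 59), so λ ≡ 14·41 ≡ 43.
  x = λ² - 11 - 11 = 1849 - 22 ≡ 57; y = λ·(11 - 57) - 18 ≡ 10. → (57, 10)
3P: (57, 10) + (11, 18). λ = (18 - 10)/(11 - 57) ≡ 8/13 mod 59. 13⁻¹ ≡ 50 (mod 59), so λ ≡ 46.
  x = λ² - 57 - 11 = 2116 - 68 ≡ 42; y = λ·(57 - 42) - 10 ≡ 31. → (42, 31)
3P = (42, 31).
Next 2Q:
Repeated addition: build up to 2Q.
2Q: tangent at (18, 9): λ = (3·18² + 5)/(2·9) ≡ 33/18. 18⁻¹ ≡ 23 (mod 59), so λ ≡ 33·23 ≡ 51.
  x = λ² - 18 - 18 = 2601 - 36 ≡ 28; y = λ·(18 - 28) - 9 ≡ 12. → (28, 12)
2Q = (28, 12).
Finally 3P + 2Q:
(42, 31) + (28, 12). λ = (12 - 31)/(28 - 42) ≡ 40/45 mod 59. 45⁻¹ ≡ 21 (mod 59), so λ ≡ 14.
  x = λ² - 42 - 28 = 196 - 70 ≡ 8; y = λ·(42 - 8) - 31 ≡ 32. → (8, 32)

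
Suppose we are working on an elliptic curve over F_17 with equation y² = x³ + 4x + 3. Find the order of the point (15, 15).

5

2P: tangent at (15, 15): λ = (3·15² + 4)/(2·15) ≡ 16/13. 13⁻¹ ≡ 4 (mod 17) since 13·4 = 52 ≡ 1, so λ ≡ 16·4 ≡ 13.
  x = λ² - 15 - 15 = 169 - 30 ≡ 3; y = λ·(15 - 3) - 15 ≡ 5. → (3, 5)
3P: (3, 5) + (15, 15). λ = (15 - 5)/(15 - 3) ≡ 10/12 mod 17. 12⁻¹ ≡ 10 (mod 17), so λ ≡ 15.
  x = λ² - 3 - 15 = 225 - 18 ≡ 3; y = λ·(3 - 3) - 5 ≡ 12. → (3, 12)
4P: (3, 12) + (15, 15). λ = (15 - 12)/(15 - 3) ≡ 3/12 mod 17. 12⁻¹ ≡ 10 (mod 17) since 12·10 = 120 ≡ 1, so λ ≡ 13.
  x = λ² - 3 - 15 = 169 - 18 ≡ 15; y = λ·(3 - 15) - 12 ≡ 2. → (15, 2)
5P: (15, 2) + (15, 15): same x and y₁ ≡ -y₂, so the sum is O.
5P = O, so the order is 5.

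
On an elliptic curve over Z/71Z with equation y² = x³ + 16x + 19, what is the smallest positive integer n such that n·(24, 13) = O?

2P: tangent at (24, 13): λ = (3·24² + 16)/(2·13) ≡ 40/26. 26⁻¹ ≡ 41 (mod 71), so λ ≡ 40·41 ≡ 7.
  x = λ² - 24 - 24 = 49 - 48 ≡ 1; y = λ·(24 - 1) - 13 ≡ 6. → (1, 6)
3P: (1, 6) + (24, 13). λ = (13 - 6)/(24 - 1) ≡ 7/23 mod 71. 23⁻¹ ≡ 34 (mod 71), so λ ≡ 25.
  x = λ² - 1 - 24 = 625 - 25 ≡ 32; y = λ·(1 - 32) - 6 ≡ 0. → (32, 0)
4P: (32, 0) + (24, 13). λ = (13 - 0)/(24 - 32) ≡ 13/63 mod 71. 63⁻¹ ≡ 62 (mod 71), so λ ≡ 25.
  x = λ² - 32 - 24 = 625 - 56 ≡ 1; y = λ·(32 - 1) - 0 ≡ 65. → (1, 65)
5P: (1, 65) + (24, 13). λ = (13 - 65)/(24 - 1) ≡ 19/23 mod 71. 23⁻¹ ≡ 34 (mod 71), so λ ≡ 7.
  x = λ² - 1 - 24 = 49 - 25 ≡ 24; y = λ·(1 - 24) - 65 ≡ 58. → (24, 58)
6P: (24, 58) + (24, 13): same x and y₁ ≡ -y₂, so the sum is O.
6P = O, so the order is 6.

6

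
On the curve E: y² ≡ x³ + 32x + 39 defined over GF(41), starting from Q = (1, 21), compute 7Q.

Double-and-add on 7 = (111)₂. Start with Q = (1, 21) for the leading 1-bit.
double: tangent at (1, 21): λ = (3·1² + 32)/(2·21) ≡ 35/1. 1⁻¹ ≡ 1 (mod 41), so λ ≡ 35·1 ≡ 35.
  x = λ² - 1 - 1 = 1225 - 2 ≡ 34; y = λ·(1 - 34) - 21 ≡ 13. → (34, 13)
add Q: (34, 13) + (1, 21). λ = (21 - 13)/(1 - 34) ≡ 8/8 mod 41. 8⁻¹ ≡ 36 (mod 41) since 8·36 = 288 ≡ 1, so λ ≡ 1.
  x = λ² - 34 - 1 = 1 - 35 ≡ 7; y = λ·(34 - 7) - 13 ≡ 14. → (7, 14)
double: tangent at (7, 14): λ = (3·7² + 32)/(2·14) ≡ 15/28. 28⁻¹ ≡ 22 (mod 41), so λ ≡ 15·22 ≡ 2.
  x = λ² - 7 - 7 = 4 - 14 ≡ 31; y = λ·(7 - 31) - 14 ≡ 20. → (31, 20)
add Q: (31, 20) + (1, 21). λ = (21 - 20)/(1 - 31) ≡ 1/11 mod 41. 11⁻¹ ≡ 15 (mod 41) since 11·15 = 165 ≡ 1, so λ ≡ 15.
  x = λ² - 31 - 1 = 225 - 32 ≡ 29; y = λ·(31 - 29) - 20 ≡ 10. → (29, 10)

(29, 10)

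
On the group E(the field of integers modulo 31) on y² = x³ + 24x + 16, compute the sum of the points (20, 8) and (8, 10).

(28, 14)

(20, 8) + (8, 10). λ = (10 - 8)/(8 - 20) ≡ 2/19 mod 31. 19⁻¹ ≡ 18 (mod 31) since 19·18 = 342 ≡ 1, so λ ≡ 5.
  x = λ² - 20 - 8 = 25 - 28 ≡ 28; y = λ·(20 - 28) - 8 ≡ 14. → (28, 14)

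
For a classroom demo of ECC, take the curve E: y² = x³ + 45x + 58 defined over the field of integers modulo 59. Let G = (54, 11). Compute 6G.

Double-and-add on 6 = (110)₂. Start with G = (54, 11) for the leading 1-bit.
double: tangent at (54, 11): λ = (3·54² + 45)/(2·11) ≡ 2/22. 22⁻¹ ≡ 51 (mod 59), so λ ≡ 2·51 ≡ 43.
  x = λ² - 54 - 54 = 1849 - 108 ≡ 30; y = λ·(54 - 30) - 11 ≡ 18. → (30, 18)
add G: (30, 18) + (54, 11). λ = (11 - 18)/(54 - 30) ≡ 52/24 mod 59. 24⁻¹ ≡ 32 (mod 59), so λ ≡ 12.
  x = λ² - 30 - 54 = 144 - 84 ≡ 1; y = λ·(30 - 1) - 18 ≡ 35. → (1, 35)
double: tangent at (1, 35): λ = (3·1² + 45)/(2·35) ≡ 48/11. 11⁻¹ ≡ 43 (mod 59), so λ ≡ 48·43 ≡ 58.
  x = λ² - 1 - 1 = 3364 - 2 ≡ 58; y = λ·(1 - 58) - 35 ≡ 22. → (58, 22)

(58, 22)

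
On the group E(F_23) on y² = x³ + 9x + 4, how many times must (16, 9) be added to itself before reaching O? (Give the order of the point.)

7

2P: tangent at (16, 9): λ = (3·16² + 9)/(2·9) ≡ 18/18. 18⁻¹ ≡ 9 (mod 23) since 18·9 = 162 ≡ 1, so λ ≡ 18·9 ≡ 1.
  x = λ² - 16 - 16 = 1 - 32 ≡ 15; y = λ·(16 - 15) - 9 ≡ 15. → (15, 15)
3P: (15, 15) + (16, 9). λ = (9 - 15)/(16 - 15) ≡ 17/1 mod 23. 1⁻¹ ≡ 1 (mod 23), so λ ≡ 17.
  x = λ² - 15 - 16 = 289 - 31 ≡ 5; y = λ·(15 - 5) - 15 ≡ 17. → (5, 17)
4P: (5, 17) + (16, 9). λ = (9 - 17)/(16 - 5) ≡ 15/11 mod 23. 11⁻¹ ≡ 21 (mod 23) since 11·21 = 231 ≡ 1, so λ ≡ 16.
  x = λ² - 5 - 16 = 256 - 21 ≡ 5; y = λ·(5 - 5) - 17 ≡ 6. → (5, 6)
5P: (5, 6) + (16, 9). λ = (9 - 6)/(16 - 5) ≡ 3/11 mod 23. 11⁻¹ ≡ 21 (mod 23), so λ ≡ 17.
  x = λ² - 5 - 16 = 289 - 21 ≡ 15; y = λ·(5 - 15) - 6 ≡ 8. → (15, 8)
6P: (15, 8) + (16, 9). λ = (9 - 8)/(16 - 15) ≡ 1/1 mod 23. 1⁻¹ ≡ 1 (mod 23), so λ ≡ 1.
  x = λ² - 15 - 16 = 1 - 31 ≡ 16; y = λ·(15 - 16) - 8 ≡ 14. → (16, 14)
7P: (16, 14) + (16, 9): same x and y₁ ≡ -y₂, so the sum is O.
7P = O, so the order is 7.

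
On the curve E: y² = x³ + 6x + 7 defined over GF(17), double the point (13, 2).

tangent at (13, 2): λ = (3·13² + 6)/(2·2) ≡ 3/4. 4⁻¹ ≡ 13 (mod 17) since 4·13 = 52 ≡ 1, so λ ≡ 3·13 ≡ 5.
  x = λ² - 13 - 13 = 25 - 26 ≡ 16; y = λ·(13 - 16) - 2 ≡ 0. → (16, 0)

(16, 0)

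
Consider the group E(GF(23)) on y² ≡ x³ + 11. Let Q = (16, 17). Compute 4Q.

Repeated addition: build up to 4Q.
2Q: tangent at (16, 17): λ = (3·16² + 0)/(2·17) ≡ 9/11. 11⁻¹ ≡ 21 (mod 23), so λ ≡ 9·21 ≡ 5.
  x = λ² - 16 - 16 = 25 - 32 ≡ 16; y = λ·(16 - 16) - 17 ≡ 6. → (16, 6)
3Q: (16, 6) + (16, 17): same x and y₁ ≡ -y₂, so the sum is O.
4Q: O + (16, 17) = (16, 17) (identity).

(16, 17)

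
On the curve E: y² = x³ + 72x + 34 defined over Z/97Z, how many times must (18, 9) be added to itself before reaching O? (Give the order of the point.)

2P: tangent at (18, 9): λ = (3·18² + 72)/(2·9) ≡ 74/18. 18⁻¹ ≡ 27 (mod 97), so λ ≡ 74·27 ≡ 58.
  x = λ² - 18 - 18 = 3364 - 36 ≡ 30; y = λ·(18 - 30) - 9 ≡ 71. → (30, 71)
3P: (30, 71) + (18, 9). λ = (9 - 71)/(18 - 30) ≡ 35/85 mod 97. 85⁻¹ ≡ 8 (mod 97) since 85·8 = 680 ≡ 1, so λ ≡ 86.
  x = λ² - 30 - 18 = 7396 - 48 ≡ 73; y = λ·(30 - 73) - 71 ≡ 14. → (73, 14)
4P: (73, 14) + (18, 9). λ = (9 - 14)/(18 - 73) ≡ 92/42 mod 97. 42⁻¹ ≡ 67 (mod 97), so λ ≡ 53.
  x = λ² - 73 - 18 = 2809 - 91 ≡ 2; y = λ·(73 - 2) - 14 ≡ 63. → (2, 63)
5P: (2, 63) + (18, 9). λ = (9 - 63)/(18 - 2) ≡ 43/16 mod 97. 16⁻¹ ≡ 91 (mod 97) since 16·91 = 1456 ≡ 1, so λ ≡ 33.
  x = λ² - 2 - 18 = 1089 - 20 ≡ 2; y = λ·(2 - 2) - 63 ≡ 34. → (2, 34)
6P: (2, 34) + (18, 9). λ = (9 - 34)/(18 - 2) ≡ 72/16 mod 97. 16⁻¹ ≡ 91 (mod 97), so λ ≡ 53.
  x = λ² - 2 - 18 = 2809 - 20 ≡ 73; y = λ·(2 - 73) - 34 ≡ 83. → (73, 83)
7P: (73, 83) + (18, 9). λ = (9 - 83)/(18 - 73) ≡ 23/42 mod 97. 42⁻¹ ≡ 67 (mod 97), so λ ≡ 86.
  x = λ² - 73 - 18 = 7396 - 91 ≡ 30; y = λ·(73 - 30) - 83 ≡ 26. → (30, 26)
8P: (30, 26) + (18, 9). λ = (9 - 26)/(18 - 30) ≡ 80/85 mod 97. 85⁻¹ ≡ 8 (mod 97), so λ ≡ 58.
  x = λ² - 30 - 18 = 3364 - 48 ≡ 18; y = λ·(30 - 18) - 26 ≡ 88. → (18, 88)
9P: (18, 88) + (18, 9): same x and y₁ ≡ -y₂, so the sum is O.
9P = O, so the order is 9.

9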